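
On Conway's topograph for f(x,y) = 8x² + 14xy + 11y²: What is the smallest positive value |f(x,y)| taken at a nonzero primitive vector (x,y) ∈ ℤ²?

translate: b→-2 (≡14 mod 16), so (8,14,11)→(8,-2,5)
flip: (8,-2,5)→(5,2,8)
reduced (well bottom): (5,2,8) with a≤c, −a<b≤a
well minimum = a = 5

5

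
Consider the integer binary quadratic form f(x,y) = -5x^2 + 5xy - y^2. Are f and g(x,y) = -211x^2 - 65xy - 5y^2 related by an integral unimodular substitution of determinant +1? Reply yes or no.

D₁ = 5, D₂ = 5
river cycle of f (length 2): (-1, 1, 1), (1, 1, -1)
river cycle of g (length 2): (-1, 1, 1), (1, 1, -1)
cycles coincide ⇒ equivalent

yes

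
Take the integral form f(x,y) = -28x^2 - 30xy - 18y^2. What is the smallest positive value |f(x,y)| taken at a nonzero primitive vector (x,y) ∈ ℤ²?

translate: b→-26 (≡30 mod 56), so (28,30,18)→(28,-26,16)
flip: (28,-26,16)→(16,26,28)
translate: b→-6 (≡26 mod 32), so (16,26,28)→(16,-6,18)
reduced (well bottom): (16,-6,18) with a≤c, −a<b≤a
well minimum |f| = |-16| = 16 (negative-definite)

16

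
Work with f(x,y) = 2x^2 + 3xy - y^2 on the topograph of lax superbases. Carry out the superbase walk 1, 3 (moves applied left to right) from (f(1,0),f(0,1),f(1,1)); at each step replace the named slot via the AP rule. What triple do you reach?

start (2,-1,4) = (f(1,0),f(0,1),f(1,1))
replace slot 1: 2·((-1)+4) − 2 = 4 → (4,-1,4)
replace slot 3: 2·(4+(-1)) − 4 = 2 → (4,-1,2)

4,-1,2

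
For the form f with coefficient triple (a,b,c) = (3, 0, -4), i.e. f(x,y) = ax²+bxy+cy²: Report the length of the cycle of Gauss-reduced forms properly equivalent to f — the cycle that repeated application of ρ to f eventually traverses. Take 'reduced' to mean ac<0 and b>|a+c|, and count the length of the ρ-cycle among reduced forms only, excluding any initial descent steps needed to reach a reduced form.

D = 48, ⌊√D⌋ = 6
descent: ρ → (-4,0,3)
descent: ρ → (3,6,-1)  [lands on river]
river: ρ → (-1,6,3)
ρ-cycle length = 2 (tail of 2 descent steps not counted)

2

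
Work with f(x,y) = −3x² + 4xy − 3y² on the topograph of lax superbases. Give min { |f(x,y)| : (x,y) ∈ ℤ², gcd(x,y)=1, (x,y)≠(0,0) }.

translate: b→2 (≡-4 mod 6), so (3,-4,3)→(3,2,2)
flip: (3,2,2)→(2,-2,3)
translate: b→2 (≡-2 mod 4), so (2,-2,3)→(2,2,3)
reduced (well bottom): (2,2,3) with a≤c, −a<b≤a
well minimum |f| = |-2| = 2 (negative-definite)

2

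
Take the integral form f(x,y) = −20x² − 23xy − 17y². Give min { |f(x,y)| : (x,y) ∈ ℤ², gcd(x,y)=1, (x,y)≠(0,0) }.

translate: b→-17 (≡23 mod 40), so (20,23,17)→(20,-17,14)
flip: (20,-17,14)→(14,17,20)
translate: b→-11 (≡17 mod 28), so (14,17,20)→(14,-11,17)
reduced (well bottom): (14,-11,17) with a≤c, −a<b≤a
well minimum |f| = |-14| = 14 (negative-definite)

14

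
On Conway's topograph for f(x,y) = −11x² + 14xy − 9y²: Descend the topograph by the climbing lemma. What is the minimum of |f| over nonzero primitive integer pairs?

translate: b→8 (≡-14 mod 22), so (11,-14,9)→(11,8,6)
flip: (11,8,6)→(6,-8,11)
translate: b→4 (≡-8 mod 12), so (6,-8,11)→(6,4,9)
reduced (well bottom): (6,4,9) with a≤c, −a<b≤a
well minimum |f| = |-6| = 6 (negative-definite)

6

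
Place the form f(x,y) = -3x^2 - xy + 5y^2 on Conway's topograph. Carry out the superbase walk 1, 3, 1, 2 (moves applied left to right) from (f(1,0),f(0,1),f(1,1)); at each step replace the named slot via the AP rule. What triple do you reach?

start (-3,5,1) = (f(1,0),f(0,1),f(1,1))
replace slot 1: 2·(5+1) − (-3) = 15 → (15,5,1)
replace slot 3: 2·(15+5) − 1 = 39 → (15,5,39)
replace slot 1: 2·(5+39) − 15 = 73 → (73,5,39)
replace slot 2: 2·(73+39) − 5 = 219 → (73,219,39)

73,219,39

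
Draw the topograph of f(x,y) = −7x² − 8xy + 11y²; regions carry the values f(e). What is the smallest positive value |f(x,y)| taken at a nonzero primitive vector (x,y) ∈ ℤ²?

descent: ρ → (11,8,-7)  [lands on river]
river: ρ → (-7,6,12)
river: ρ → (12,18,-1)
river: ρ → (-1,18,12)
river: ρ → (12,6,-7)
river: ρ → (-7,8,11)
river: ρ → (11,14,-4)
river: ρ → (-4,18,3)
river: ρ → (3,18,-4)
river: ρ → (-4,14,11)
closes: descent 1, river 10
min |a| on river = 1

1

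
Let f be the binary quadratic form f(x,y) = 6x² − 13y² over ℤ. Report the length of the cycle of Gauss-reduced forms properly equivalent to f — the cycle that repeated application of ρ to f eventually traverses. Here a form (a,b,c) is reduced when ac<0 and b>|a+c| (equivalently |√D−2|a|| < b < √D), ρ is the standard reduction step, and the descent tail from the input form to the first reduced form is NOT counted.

D = 312, ⌊√D⌋ = 17
descent: ρ → (-13,0,6)
descent: ρ → (6,12,-7)  [lands on river]
river: ρ → (-7,16,2)
river: ρ → (2,16,-7)
river: ρ → (-7,12,6)
ρ-cycle length = 4 (tail of 2 descent steps not counted)

4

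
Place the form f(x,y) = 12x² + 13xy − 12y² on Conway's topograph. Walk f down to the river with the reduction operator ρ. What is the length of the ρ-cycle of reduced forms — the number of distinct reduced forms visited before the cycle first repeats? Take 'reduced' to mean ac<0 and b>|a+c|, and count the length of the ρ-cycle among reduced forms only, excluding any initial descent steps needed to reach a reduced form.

D = 745, ⌊√D⌋ = 27
river: ρ → (-12,11,13)
river: ρ → (13,15,-10)
river: ρ → (-10,25,3)
river: ρ → (3,23,-18)
river: ρ → (-18,13,8)
river: ρ → (8,19,-12)
river: ρ → (-12,5,15)
river: ρ → (15,25,-2)
river: ρ → (-2,27,2)
river: ρ → (2,25,-15)
river: ρ → (-15,5,12)
river: ρ → (12,19,-8)
river: ρ → (-8,13,18)
river: ρ → (18,23,-3)
river: ρ → (-3,25,10)
river: ρ → (10,15,-13)
river: ρ → (-13,11,12)
river: ρ → (12,13,-12)
ρ-cycle length = 18 (tail of 0 descent steps not counted)

18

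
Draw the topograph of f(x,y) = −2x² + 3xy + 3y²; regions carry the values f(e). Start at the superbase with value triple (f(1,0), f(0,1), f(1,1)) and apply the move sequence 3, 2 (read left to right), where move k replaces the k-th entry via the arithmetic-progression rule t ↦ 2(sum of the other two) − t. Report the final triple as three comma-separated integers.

start (-2,3,4) = (f(1,0),f(0,1),f(1,1))
replace slot 3: 2·((-2)+3) − 4 = -2 → (-2,3,-2)
replace slot 2: 2·((-2)+(-2)) − 3 = -11 → (-2,-11,-2)

-2,-11,-2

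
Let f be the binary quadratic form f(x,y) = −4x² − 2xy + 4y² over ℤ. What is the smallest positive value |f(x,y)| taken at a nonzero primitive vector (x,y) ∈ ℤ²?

descent: ρ → (4,2,-4)  [lands on river]
river: ρ → (-4,6,2)
river: ρ → (2,6,-4)
river: ρ → (-4,2,4)
river: ρ → (4,6,-2)
river: ρ → (-2,6,4)
closes: descent 1, river 6
min |a| on river = 2

2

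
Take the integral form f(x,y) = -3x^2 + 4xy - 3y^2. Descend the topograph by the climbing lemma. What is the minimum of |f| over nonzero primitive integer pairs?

translate: b→2 (≡-4 mod 6), so (3,-4,3)→(3,2,2)
flip: (3,2,2)→(2,-2,3)
translate: b→2 (≡-2 mod 4), so (2,-2,3)→(2,2,3)
reduced (well bottom): (2,2,3) with a≤c, −a<b≤a
well minimum |f| = |-2| = 2 (negative-definite)

2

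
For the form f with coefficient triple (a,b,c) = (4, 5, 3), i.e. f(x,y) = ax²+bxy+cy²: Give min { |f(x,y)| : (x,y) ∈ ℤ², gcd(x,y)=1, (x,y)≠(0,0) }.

translate: b→-3 (≡5 mod 8), so (4,5,3)→(4,-3,2)
flip: (4,-3,2)→(2,3,4)
translate: b→-1 (≡3 mod 4), so (2,3,4)→(2,-1,3)
reduced (well bottom): (2,-1,3) with a≤c, −a<b≤a
well minimum = a = 2

2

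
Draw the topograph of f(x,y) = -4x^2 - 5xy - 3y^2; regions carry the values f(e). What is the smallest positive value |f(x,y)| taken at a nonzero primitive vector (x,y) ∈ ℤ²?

translate: b→-3 (≡5 mod 8), so (4,5,3)→(4,-3,2)
flip: (4,-3,2)→(2,3,4)
translate: b→-1 (≡3 mod 4), so (2,3,4)→(2,-1,3)
reduced (well bottom): (2,-1,3) with a≤c, −a<b≤a
well minimum |f| = |-2| = 2 (negative-definite)

2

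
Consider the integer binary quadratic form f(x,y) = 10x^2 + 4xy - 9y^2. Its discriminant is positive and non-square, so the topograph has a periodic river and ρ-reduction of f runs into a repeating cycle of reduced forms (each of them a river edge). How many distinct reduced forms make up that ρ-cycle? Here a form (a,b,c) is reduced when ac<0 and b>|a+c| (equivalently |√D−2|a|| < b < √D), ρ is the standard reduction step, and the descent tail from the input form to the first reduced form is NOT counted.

D = 376, ⌊√D⌋ = 19
river: ρ → (-9,14,5)
river: ρ → (5,16,-6)
river: ρ → (-6,8,13)
river: ρ → (13,18,-1)
river: ρ → (-1,18,13)
river: ρ → (13,8,-6)
river: ρ → (-6,16,5)
river: ρ → (5,14,-9)
river: ρ → (-9,4,10)
river: ρ → (10,16,-3)
river: ρ → (-3,14,15)
river: ρ → (15,16,-2)
river: ρ → (-2,16,15)
river: ρ → (15,14,-3)
river: ρ → (-3,16,10)
river: ρ → (10,4,-9)
ρ-cycle length = 16 (tail of 0 descent steps not counted)

16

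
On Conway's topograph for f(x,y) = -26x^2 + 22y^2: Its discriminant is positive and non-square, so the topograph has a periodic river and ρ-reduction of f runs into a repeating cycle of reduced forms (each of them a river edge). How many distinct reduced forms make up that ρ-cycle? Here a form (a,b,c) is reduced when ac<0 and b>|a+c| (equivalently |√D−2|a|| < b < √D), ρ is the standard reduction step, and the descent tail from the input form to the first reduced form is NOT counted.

D = 2288, ⌊√D⌋ = 47
descent: ρ → (22,44,-4)  [lands on river]
river: ρ → (-4,44,22)
ρ-cycle length = 2 (tail of 1 descent step not counted)

2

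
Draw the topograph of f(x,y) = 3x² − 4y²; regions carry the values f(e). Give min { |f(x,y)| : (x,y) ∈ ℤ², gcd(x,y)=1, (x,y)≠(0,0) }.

descent: ρ → (-4,0,3)
descent: ρ → (3,6,-1)  [lands on river]
river: ρ → (-1,6,3)
closes: descent 2, river 2
min |a| on river = 1

1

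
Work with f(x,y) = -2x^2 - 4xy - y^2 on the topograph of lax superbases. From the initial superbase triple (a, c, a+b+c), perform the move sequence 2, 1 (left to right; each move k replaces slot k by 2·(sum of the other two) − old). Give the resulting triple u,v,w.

start (-2,-1,-7) = (f(1,0),f(0,1),f(1,1))
replace slot 2: 2·((-2)+(-7)) − (-1) = -17 → (-2,-17,-7)
replace slot 1: 2·((-17)+(-7)) − (-2) = -46 → (-46,-17,-7)

-46,-17,-7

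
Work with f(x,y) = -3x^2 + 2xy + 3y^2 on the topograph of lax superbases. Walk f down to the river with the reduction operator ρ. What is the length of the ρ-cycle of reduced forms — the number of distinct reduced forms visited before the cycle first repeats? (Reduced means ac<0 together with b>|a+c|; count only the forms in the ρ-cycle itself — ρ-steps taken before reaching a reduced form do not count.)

D = 40, ⌊√D⌋ = 6
river: ρ → (3,4,-2)
river: ρ → (-2,4,3)
river: ρ → (3,2,-3)
river: ρ → (-3,4,2)
river: ρ → (2,4,-3)
river: ρ → (-3,2,3)
ρ-cycle length = 6 (tail of 0 descent steps not counted)

6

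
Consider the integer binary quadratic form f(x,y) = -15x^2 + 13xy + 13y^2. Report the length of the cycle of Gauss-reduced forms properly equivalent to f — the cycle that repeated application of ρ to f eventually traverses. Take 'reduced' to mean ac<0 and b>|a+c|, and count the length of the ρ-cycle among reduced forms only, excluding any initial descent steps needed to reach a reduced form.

D = 949, ⌊√D⌋ = 30
river: ρ → (13,13,-15)
river: ρ → (-15,17,11)
river: ρ → (11,27,-5)
river: ρ → (-5,23,21)
river: ρ → (21,19,-7)
river: ρ → (-7,23,15)
river: ρ → (15,7,-15)
river: ρ → (-15,23,7)
river: ρ → (7,19,-21)
river: ρ → (-21,23,5)
river: ρ → (5,27,-11)
river: ρ → (-11,17,15)
river: ρ → (15,13,-13)
river: ρ → (-13,13,15)
river: ρ → (15,17,-11)
river: ρ → (-11,27,5)
river: ρ → (5,23,-21)
river: ρ → (-21,19,7)
river: ρ → (7,23,-15)
river: ρ → (-15,7,15)
river: ρ → (15,23,-7)
river: ρ → (-7,19,21)
river: ρ → (21,23,-5)
river: ρ → (-5,27,11)
river: ρ → (11,17,-15)
river: ρ → (-15,13,13)
ρ-cycle length = 26 (tail of 0 descent steps not counted)

26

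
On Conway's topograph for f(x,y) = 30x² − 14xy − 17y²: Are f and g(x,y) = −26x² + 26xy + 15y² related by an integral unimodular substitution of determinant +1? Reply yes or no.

D₁ = 2236, D₂ = 2236
river cycle of f (length 20): (-17, 14, 30), (30, 46, -1), (-1, 46, 30), (30, 14, -17), (-17, 20, 27), (27, 34, -10), (-10, 46, 3), (3, 44, -25), (-25, 6, 22), (22, 38, -9), … (10 more)
river cycle of g (length 16): (15, 34, -18), (-18, 38, 11), (11, 28, -33), (-33, 38, 6), (6, 46, -5), (-5, 44, 15), (15, 46, -2), (-2, 46, 15), (15, 44, -5), (-5, 46, 6), … (6 more)
cycles differ ⇒ inequivalent

no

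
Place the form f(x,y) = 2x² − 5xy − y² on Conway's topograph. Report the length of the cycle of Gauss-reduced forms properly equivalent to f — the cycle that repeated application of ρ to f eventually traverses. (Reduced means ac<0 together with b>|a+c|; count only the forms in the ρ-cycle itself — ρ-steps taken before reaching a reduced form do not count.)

D = 33, ⌊√D⌋ = 5
descent: ρ → (-1,5,2)  [lands on river]
river: ρ → (2,3,-3)
river: ρ → (-3,3,2)
river: ρ → (2,5,-1)
ρ-cycle length = 4 (tail of 1 descent step not counted)

4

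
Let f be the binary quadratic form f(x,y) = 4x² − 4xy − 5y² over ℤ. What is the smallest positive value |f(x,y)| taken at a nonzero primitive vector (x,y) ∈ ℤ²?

descent: ρ → (-5,4,4)  [lands on river]
river: ρ → (4,4,-5)
river: ρ → (-5,6,3)
river: ρ → (3,6,-5)
closes: descent 1, river 4
min |a| on river = 3

3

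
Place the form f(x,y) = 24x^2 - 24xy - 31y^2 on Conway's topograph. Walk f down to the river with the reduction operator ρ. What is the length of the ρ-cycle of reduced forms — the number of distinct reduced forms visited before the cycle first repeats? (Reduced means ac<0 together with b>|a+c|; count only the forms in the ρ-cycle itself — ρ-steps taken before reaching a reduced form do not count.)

D = 3552, ⌊√D⌋ = 59
descent: ρ → (-31,24,24)  [lands on river]
river: ρ → (24,24,-31)
river: ρ → (-31,38,17)
river: ρ → (17,30,-39)
river: ρ → (-39,48,8)
river: ρ → (8,48,-39)
river: ρ → (-39,30,17)
river: ρ → (17,38,-31)
ρ-cycle length = 8 (tail of 1 descent step not counted)

8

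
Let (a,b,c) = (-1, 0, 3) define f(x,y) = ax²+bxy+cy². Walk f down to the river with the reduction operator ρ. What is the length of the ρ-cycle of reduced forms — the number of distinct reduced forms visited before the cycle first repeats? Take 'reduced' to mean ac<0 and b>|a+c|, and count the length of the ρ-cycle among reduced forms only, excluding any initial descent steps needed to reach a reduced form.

D = 12, ⌊√D⌋ = 3
descent: ρ → (3,0,-1)
descent: ρ → (-1,2,2)  [lands on river]
river: ρ → (2,2,-1)
ρ-cycle length = 2 (tail of 2 descent steps not counted)

2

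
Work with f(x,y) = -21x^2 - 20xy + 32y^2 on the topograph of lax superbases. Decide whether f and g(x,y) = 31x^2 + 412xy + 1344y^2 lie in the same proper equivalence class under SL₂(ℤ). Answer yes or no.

D₁ = 3088, D₂ = 3088
river cycle of f (length 30): (32, 20, -21), (-21, 22, 31), (31, 40, -12), (-12, 32, 43), (43, 54, -1), (-1, 54, 43), (43, 32, -12), (-12, 40, 31), (31, 22, -21), (-21, 20, 32), … (20 more)
river cycle of g (length 30): (31, 40, -12), (-12, 32, 43), (43, 54, -1), (-1, 54, 43), (43, 32, -12), (-12, 40, 31), (31, 22, -21), (-21, 20, 32), (32, 44, -9), (-9, 46, 27), … (20 more)
cycles coincide ⇒ equivalent

yes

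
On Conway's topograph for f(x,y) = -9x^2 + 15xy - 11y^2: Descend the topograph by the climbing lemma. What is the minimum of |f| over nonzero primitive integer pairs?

translate: b→3 (≡-15 mod 18), so (9,-15,11)→(9,3,5)
flip: (9,3,5)→(5,-3,9)
reduced (well bottom): (5,-3,9) with a≤c, −a<b≤a
well minimum |f| = |-5| = 5 (negative-definite)

5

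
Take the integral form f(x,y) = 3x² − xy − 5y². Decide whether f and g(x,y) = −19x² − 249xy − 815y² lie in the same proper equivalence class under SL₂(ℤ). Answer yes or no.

D₁ = 61, D₂ = 61
river cycle of f (length 6): (3, 5, -3), (-3, 7, 1), (1, 7, -3), (-3, 5, 3), (3, 7, -1), (-1, 7, 3)
river cycle of g (length 6): (-3, 7, 1), (1, 7, -3), (-3, 5, 3), (3, 7, -1), (-1, 7, 3), (3, 5, -3)
cycles coincide ⇒ equivalent

yes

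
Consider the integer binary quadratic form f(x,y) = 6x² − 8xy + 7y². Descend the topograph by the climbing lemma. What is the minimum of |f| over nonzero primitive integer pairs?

translate: b→4 (≡-8 mod 12), so (6,-8,7)→(6,4,5)
flip: (6,4,5)→(5,-4,6)
reduced (well bottom): (5,-4,6) with a≤c, −a<b≤a
well minimum = a = 5

5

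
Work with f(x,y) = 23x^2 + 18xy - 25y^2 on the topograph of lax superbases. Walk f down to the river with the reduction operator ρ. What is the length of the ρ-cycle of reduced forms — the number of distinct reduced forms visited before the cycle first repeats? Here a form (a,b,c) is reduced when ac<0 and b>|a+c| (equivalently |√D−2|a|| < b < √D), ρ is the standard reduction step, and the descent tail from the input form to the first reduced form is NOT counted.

D = 2624, ⌊√D⌋ = 51
river: ρ → (-25,32,16)
river: ρ → (16,32,-25)
river: ρ → (-25,18,23)
river: ρ → (23,28,-20)
river: ρ → (-20,12,31)
river: ρ → (31,50,-1)
river: ρ → (-1,50,31)
river: ρ → (31,12,-20)
river: ρ → (-20,28,23)
river: ρ → (23,18,-25)
ρ-cycle length = 10 (tail of 0 descent steps not counted)

10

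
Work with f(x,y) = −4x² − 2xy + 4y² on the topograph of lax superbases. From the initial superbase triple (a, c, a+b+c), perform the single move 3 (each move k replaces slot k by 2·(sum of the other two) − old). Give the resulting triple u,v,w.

start (-4,4,-2) = (f(1,0),f(0,1),f(1,1))
replace slot 3: 2·((-4)+4) − (-2) = 2 → (-4,4,2)

-4,4,2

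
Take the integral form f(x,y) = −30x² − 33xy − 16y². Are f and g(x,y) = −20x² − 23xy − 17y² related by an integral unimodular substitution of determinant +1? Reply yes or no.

D₁ = -831, D₂ = -831
f is negative-definite; reduce −f:
−f: translate: b→-27 (≡33 mod 60), so (30,33,16)→(30,-27,13)
−f: flip: (30,-27,13)→(13,27,30)
−f: translate: b→1 (≡27 mod 26), so (13,27,30)→(13,1,16)
−f: reduced (well bottom): (13,1,16) with a≤c, −a<b≤a
flip sign back: reduced form of f is (-13,-1,-16)
g is negative-definite; reduce −g:
−g: translate: b→-17 (≡23 mod 40), so (20,23,17)→(20,-17,14)
−g: flip: (20,-17,14)→(14,17,20)
−g: translate: b→-11 (≡17 mod 28), so (14,17,20)→(14,-11,17)
−g: reduced (well bottom): (14,-11,17) with a≤c, −a<b≤a
flip sign back: reduced form of g is (-14,11,-17)
reduced forms (-13, -1, -16) vs (-14, 11, -17) ⇒ inequivalent

no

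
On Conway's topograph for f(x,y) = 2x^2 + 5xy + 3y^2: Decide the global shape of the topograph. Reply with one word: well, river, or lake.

D = b²−4ac = 5² − 4·2·3 = 1
D = 1² is a perfect square ⇒ form factors over ℤ ⇒ lakes

lake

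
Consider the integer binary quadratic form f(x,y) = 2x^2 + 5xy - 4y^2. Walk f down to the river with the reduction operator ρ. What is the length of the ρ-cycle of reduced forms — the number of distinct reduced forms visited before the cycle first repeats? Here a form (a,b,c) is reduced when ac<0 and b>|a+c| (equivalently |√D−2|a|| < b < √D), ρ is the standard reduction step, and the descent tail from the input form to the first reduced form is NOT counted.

D = 57, ⌊√D⌋ = 7
river: ρ → (-4,3,3)
river: ρ → (3,3,-4)
river: ρ → (-4,5,2)
river: ρ → (2,7,-1)
river: ρ → (-1,7,2)
river: ρ → (2,5,-4)
ρ-cycle length = 6 (tail of 0 descent steps not counted)

6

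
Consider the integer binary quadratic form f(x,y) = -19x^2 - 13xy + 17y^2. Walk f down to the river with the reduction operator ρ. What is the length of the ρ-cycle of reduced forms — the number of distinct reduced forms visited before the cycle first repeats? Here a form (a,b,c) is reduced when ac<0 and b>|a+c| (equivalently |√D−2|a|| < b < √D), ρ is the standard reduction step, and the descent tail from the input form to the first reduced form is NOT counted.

D = 1461, ⌊√D⌋ = 38
descent: ρ → (17,13,-19)  [lands on river]
river: ρ → (-19,25,11)
river: ρ → (11,19,-25)
river: ρ → (-25,31,5)
river: ρ → (5,29,-31)
river: ρ → (-31,33,3)
river: ρ → (3,33,-31)
river: ρ → (-31,29,5)
river: ρ → (5,31,-25)
river: ρ → (-25,19,11)
river: ρ → (11,25,-19)
river: ρ → (-19,13,17)
river: ρ → (17,21,-15)
river: ρ → (-15,9,23)
river: ρ → (23,37,-1)
river: ρ → (-1,37,23)
river: ρ → (23,9,-15)
river: ρ → (-15,21,17)
ρ-cycle length = 18 (tail of 1 descent step not counted)

18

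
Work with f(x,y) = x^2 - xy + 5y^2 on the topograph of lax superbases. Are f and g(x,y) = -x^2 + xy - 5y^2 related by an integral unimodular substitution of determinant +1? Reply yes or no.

D₁ = -19, D₂ = -19
f: translate: b→1 (≡-1 mod 2), so (1,-1,5)→(1,1,5)
f: reduced (well bottom): (1,1,5) with a≤c, −a<b≤a
g is negative-definite; reduce −g:
−g: translate: b→1 (≡-1 mod 2), so (1,-1,5)→(1,1,5)
−g: reduced (well bottom): (1,1,5) with a≤c, −a<b≤a
flip sign back: reduced form of g is (-1,-1,-5)
reduced forms (1, 1, 5) vs (-1, -1, -5) ⇒ inequivalent

no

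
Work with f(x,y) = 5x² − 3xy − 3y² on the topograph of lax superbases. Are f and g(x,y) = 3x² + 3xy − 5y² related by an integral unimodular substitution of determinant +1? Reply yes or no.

D₁ = 69, D₂ = 69
river cycle of f (length 4): (-3, 3, 5), (5, 7, -1), (-1, 7, 5), (5, 3, -3)
river cycle of g (length 4): (-5, 7, 1), (1, 7, -5), (-5, 3, 3), (3, 3, -5)
cycles differ ⇒ inequivalent

no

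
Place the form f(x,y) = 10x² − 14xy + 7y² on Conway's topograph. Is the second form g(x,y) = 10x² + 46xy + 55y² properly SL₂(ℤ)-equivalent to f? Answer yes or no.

D₁ = -84, D₂ = -84
f: translate: b→6 (≡-14 mod 20), so (10,-14,7)→(10,6,3)
f: flip: (10,6,3)→(3,-6,10)
f: translate: b→0 (≡-6 mod 6), so (3,-6,10)→(3,0,7)
f: reduced (well bottom): (3,0,7) with a≤c, −a<b≤a
g: translate: b→6 (≡46 mod 20), so (10,46,55)→(10,6,3)
g: flip: (10,6,3)→(3,-6,10)
g: translate: b→0 (≡-6 mod 6), so (3,-6,10)→(3,0,7)
g: reduced (well bottom): (3,0,7) with a≤c, −a<b≤a
reduced forms (3, 0, 7) vs (3, 0, 7) ⇒ equivalent

yes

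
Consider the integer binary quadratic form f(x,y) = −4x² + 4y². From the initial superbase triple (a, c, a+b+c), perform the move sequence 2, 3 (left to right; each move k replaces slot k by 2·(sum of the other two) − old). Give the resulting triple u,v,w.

start (-4,4,0) = (f(1,0),f(0,1),f(1,1))
replace slot 2: 2·((-4)+0) − 4 = -12 → (-4,-12,0)
replace slot 3: 2·((-4)+(-12)) − 0 = -32 → (-4,-12,-32)

-4,-12,-32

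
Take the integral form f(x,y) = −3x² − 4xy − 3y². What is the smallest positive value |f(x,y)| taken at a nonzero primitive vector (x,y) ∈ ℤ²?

translate: b→-2 (≡4 mod 6), so (3,4,3)→(3,-2,2)
flip: (3,-2,2)→(2,2,3)
reduced (well bottom): (2,2,3) with a≤c, −a<b≤a
well minimum |f| = |-2| = 2 (negative-definite)

2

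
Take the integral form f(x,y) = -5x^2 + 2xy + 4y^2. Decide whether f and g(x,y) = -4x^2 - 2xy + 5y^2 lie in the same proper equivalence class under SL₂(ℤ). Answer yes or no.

D₁ = 84, D₂ = 84
river cycle of f (length 6): (4, 6, -3), (-3, 6, 4), (4, 2, -5), (-5, 8, 1), (1, 8, -5), (-5, 2, 4)
river cycle of g (length 6): (5, 2, -4), (-4, 6, 3), (3, 6, -4), (-4, 2, 5), (5, 8, -1), (-1, 8, 5)
cycles differ ⇒ inequivalent

no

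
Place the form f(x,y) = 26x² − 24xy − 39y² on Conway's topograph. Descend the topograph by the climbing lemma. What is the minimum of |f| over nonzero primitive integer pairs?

descent: ρ → (-39,24,26)  [lands on river]
river: ρ → (26,28,-37)
river: ρ → (-37,46,17)
river: ρ → (17,56,-22)
river: ρ → (-22,32,41)
river: ρ → (41,50,-13)
river: ρ → (-13,54,33)
river: ρ → (33,12,-34)
river: ρ → (-34,56,11)
river: ρ → (11,54,-39)
closes: descent 1, river 10
min |a| on river = 11

11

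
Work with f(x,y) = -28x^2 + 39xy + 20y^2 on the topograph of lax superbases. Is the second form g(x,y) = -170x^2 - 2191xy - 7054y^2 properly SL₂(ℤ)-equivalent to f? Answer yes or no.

D₁ = 3761, D₂ = 3761
river cycle of f (length 118): (20, 41, -26), (-26, 11, 35), (35, 59, -2), (-2, 61, 5), (5, 59, -14), (-14, 53, 17), (17, 49, -20), (-20, 31, 35), (35, 39, -16), (-16, 57, 8), … (108 more)
river cycle of g (length 118): (-28, 39, 20), (20, 41, -26), (-26, 11, 35), (35, 59, -2), (-2, 61, 5), (5, 59, -14), (-14, 53, 17), (17, 49, -20), (-20, 31, 35), (35, 39, -16), … (108 more)
cycles coincide ⇒ equivalent

yes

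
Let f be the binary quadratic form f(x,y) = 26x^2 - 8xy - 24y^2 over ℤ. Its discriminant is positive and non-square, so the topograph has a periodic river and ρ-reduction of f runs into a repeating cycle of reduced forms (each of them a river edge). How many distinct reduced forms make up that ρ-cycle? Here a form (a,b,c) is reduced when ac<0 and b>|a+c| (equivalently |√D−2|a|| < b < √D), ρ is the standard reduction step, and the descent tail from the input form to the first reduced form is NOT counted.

D = 2560, ⌊√D⌋ = 50
descent: ρ → (-24,8,26)  [lands on river]
river: ρ → (26,44,-6)
river: ρ → (-6,40,40)
river: ρ → (40,40,-6)
river: ρ → (-6,44,26)
river: ρ → (26,8,-24)
river: ρ → (-24,40,10)
river: ρ → (10,40,-24)
ρ-cycle length = 8 (tail of 1 descent step not counted)

8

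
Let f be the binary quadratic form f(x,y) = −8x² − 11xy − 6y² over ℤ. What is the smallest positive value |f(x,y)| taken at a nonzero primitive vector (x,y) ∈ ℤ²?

translate: b→-5 (≡11 mod 16), so (8,11,6)→(8,-5,3)
flip: (8,-5,3)→(3,5,8)
translate: b→-1 (≡5 mod 6), so (3,5,8)→(3,-1,6)
reduced (well bottom): (3,-1,6) with a≤c, −a<b≤a
well minimum |f| = |-3| = 3 (negative-definite)

3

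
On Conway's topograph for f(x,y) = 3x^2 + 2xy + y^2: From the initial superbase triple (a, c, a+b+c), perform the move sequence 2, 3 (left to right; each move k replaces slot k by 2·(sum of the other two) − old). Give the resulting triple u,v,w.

start (3,1,6) = (f(1,0),f(0,1),f(1,1))
replace slot 2: 2·(3+6) − 1 = 17 → (3,17,6)
replace slot 3: 2·(3+17) − 6 = 34 → (3,17,34)

3,17,34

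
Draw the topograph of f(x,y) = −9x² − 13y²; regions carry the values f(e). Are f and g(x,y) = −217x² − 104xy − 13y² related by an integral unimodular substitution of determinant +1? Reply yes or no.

D₁ = -468, D₂ = -468
f is negative-definite; reduce −f:
−f: reduced (well bottom): (9,0,13) with a≤c, −a<b≤a
flip sign back: reduced form of f is (-9,0,-13)
g is negative-definite; reduce −g:
−g: flip: (217,104,13)→(13,-104,217)
−g: translate: b→0 (≡-104 mod 26), so (13,-104,217)→(13,0,9)
−g: flip: (13,0,9)→(9,0,13)
−g: reduced (well bottom): (9,0,13) with a≤c, −a<b≤a
flip sign back: reduced form of g is (-9,0,-13)
reduced forms (-9, 0, -13) vs (-9, 0, -13) ⇒ equivalent

yes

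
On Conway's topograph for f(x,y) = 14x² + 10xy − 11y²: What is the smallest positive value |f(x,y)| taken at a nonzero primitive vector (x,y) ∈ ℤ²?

river: ρ → (-11,12,13)
river: ρ → (13,14,-10)
river: ρ → (-10,26,1)
river: ρ → (1,26,-10)
river: ρ → (-10,14,13)
river: ρ → (13,12,-11)
river: ρ → (-11,10,14)
river: ρ → (14,18,-7)
river: ρ → (-7,24,5)
river: ρ → (5,26,-2)
river: ρ → (-2,26,5)
river: ρ → (5,24,-7)
river: ρ → (-7,18,14)
river: ρ → (14,10,-11)
closes: descent 0, river 14
min |a| on river = 1

1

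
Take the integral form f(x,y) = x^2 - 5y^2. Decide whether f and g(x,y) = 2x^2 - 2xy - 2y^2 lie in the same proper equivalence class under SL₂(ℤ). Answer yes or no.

D₁ = 20, D₂ = 20
river cycle of f (length 2): (1, 4, -1), (-1, 4, 1)
river cycle of g (length 2): (-2, 2, 2), (2, 2, -2)
cycles differ ⇒ inequivalent

no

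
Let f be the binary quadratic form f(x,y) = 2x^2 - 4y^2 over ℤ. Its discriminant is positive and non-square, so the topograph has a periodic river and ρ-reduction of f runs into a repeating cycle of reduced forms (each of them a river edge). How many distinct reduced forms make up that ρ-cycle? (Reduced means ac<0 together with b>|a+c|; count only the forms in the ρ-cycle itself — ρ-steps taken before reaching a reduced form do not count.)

D = 32, ⌊√D⌋ = 5
descent: ρ → (-4,0,2)
descent: ρ → (2,4,-2)  [lands on river]
river: ρ → (-2,4,2)
ρ-cycle length = 2 (tail of 2 descent steps not counted)

2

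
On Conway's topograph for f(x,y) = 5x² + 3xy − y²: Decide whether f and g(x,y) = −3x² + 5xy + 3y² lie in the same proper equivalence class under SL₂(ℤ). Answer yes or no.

D₁ = 29, D₂ = 61
discriminants differ ⇒ not SL₂(ℤ)-equivalent

no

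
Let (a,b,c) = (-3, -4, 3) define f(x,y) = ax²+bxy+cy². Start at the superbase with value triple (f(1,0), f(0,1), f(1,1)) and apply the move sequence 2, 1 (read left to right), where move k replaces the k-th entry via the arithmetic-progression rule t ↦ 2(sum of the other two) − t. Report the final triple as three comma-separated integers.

start (-3,3,-4) = (f(1,0),f(0,1),f(1,1))
replace slot 2: 2·((-3)+(-4)) − 3 = -17 → (-3,-17,-4)
replace slot 1: 2·((-17)+(-4)) − (-3) = -39 → (-39,-17,-4)

-39,-17,-4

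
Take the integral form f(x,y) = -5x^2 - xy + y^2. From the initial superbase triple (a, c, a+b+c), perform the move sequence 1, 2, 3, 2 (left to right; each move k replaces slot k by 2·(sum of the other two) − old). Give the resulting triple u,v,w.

start (-5,1,-5) = (f(1,0),f(0,1),f(1,1))
replace slot 1: 2·(1+(-5)) − (-5) = -3 → (-3,1,-5)
replace slot 2: 2·((-3)+(-5)) − 1 = -17 → (-3,-17,-5)
replace slot 3: 2·((-3)+(-17)) − (-5) = -35 → (-3,-17,-35)
replace slot 2: 2·((-3)+(-35)) − (-17) = -59 → (-3,-59,-35)

-3,-59,-35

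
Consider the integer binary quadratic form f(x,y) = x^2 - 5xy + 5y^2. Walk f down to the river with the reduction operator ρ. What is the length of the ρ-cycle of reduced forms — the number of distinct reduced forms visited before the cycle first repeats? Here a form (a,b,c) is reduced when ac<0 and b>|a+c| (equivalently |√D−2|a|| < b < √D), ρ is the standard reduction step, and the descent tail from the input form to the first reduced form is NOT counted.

D = 5, ⌊√D⌋ = 2
descent: ρ → (5,5,1)
descent: ρ → (1,1,-1)  [lands on river]
river: ρ → (-1,1,1)
ρ-cycle length = 2 (tail of 2 descent steps not counted)

2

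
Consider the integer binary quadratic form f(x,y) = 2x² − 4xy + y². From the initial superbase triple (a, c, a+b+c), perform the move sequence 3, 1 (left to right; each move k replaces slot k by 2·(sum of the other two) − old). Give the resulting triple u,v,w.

start (2,1,-1) = (f(1,0),f(0,1),f(1,1))
replace slot 3: 2·(2+1) − (-1) = 7 → (2,1,7)
replace slot 1: 2·(1+7) − 2 = 14 → (14,1,7)

14,1,7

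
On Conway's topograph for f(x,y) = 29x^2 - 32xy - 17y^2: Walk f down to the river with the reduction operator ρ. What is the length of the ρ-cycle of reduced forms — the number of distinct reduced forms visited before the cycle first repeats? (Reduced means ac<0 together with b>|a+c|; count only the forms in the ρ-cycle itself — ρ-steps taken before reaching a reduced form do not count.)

D = 2996, ⌊√D⌋ = 54
descent: ρ → (-17,32,29)  [lands on river]
river: ρ → (29,26,-20)
river: ρ → (-20,54,1)
river: ρ → (1,54,-20)
river: ρ → (-20,26,29)
river: ρ → (29,32,-17)
river: ρ → (-17,36,25)
river: ρ → (25,14,-28)
river: ρ → (-28,42,11)
river: ρ → (11,46,-20)
river: ρ → (-20,34,23)
river: ρ → (23,12,-31)
river: ρ → (-31,50,4)
river: ρ → (4,54,-5)
river: ρ → (-5,46,44)
river: ρ → (44,42,-7)
river: ρ → (-7,42,44)
river: ρ → (44,46,-5)
river: ρ → (-5,54,4)
river: ρ → (4,50,-31)
river: ρ → (-31,12,23)
river: ρ → (23,34,-20)
river: ρ → (-20,46,11)
river: ρ → (11,42,-28)
river: ρ → (-28,14,25)
river: ρ → (25,36,-17)
ρ-cycle length = 26 (tail of 1 descent step not counted)

26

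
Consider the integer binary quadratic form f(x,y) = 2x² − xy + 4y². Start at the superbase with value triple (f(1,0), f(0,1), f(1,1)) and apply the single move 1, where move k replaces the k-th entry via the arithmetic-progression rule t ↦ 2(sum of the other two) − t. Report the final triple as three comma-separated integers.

start (2,4,5) = (f(1,0),f(0,1),f(1,1))
replace slot 1: 2·(4+5) − 2 = 16 → (16,4,5)

16,4,5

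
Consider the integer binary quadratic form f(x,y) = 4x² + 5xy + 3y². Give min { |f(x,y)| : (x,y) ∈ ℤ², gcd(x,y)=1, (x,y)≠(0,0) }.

translate: b→-3 (≡5 mod 8), so (4,5,3)→(4,-3,2)
flip: (4,-3,2)→(2,3,4)
translate: b→-1 (≡3 mod 4), so (2,3,4)→(2,-1,3)
reduced (well bottom): (2,-1,3) with a≤c, −a<b≤a
well minimum = a = 2

2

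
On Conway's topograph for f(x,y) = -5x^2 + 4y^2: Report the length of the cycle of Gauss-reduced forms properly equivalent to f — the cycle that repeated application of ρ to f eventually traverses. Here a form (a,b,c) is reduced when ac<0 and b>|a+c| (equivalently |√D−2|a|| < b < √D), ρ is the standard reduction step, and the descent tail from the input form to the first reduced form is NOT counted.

D = 80, ⌊√D⌋ = 8
descent: ρ → (4,8,-1)  [lands on river]
river: ρ → (-1,8,4)
ρ-cycle length = 2 (tail of 1 descent step not counted)

2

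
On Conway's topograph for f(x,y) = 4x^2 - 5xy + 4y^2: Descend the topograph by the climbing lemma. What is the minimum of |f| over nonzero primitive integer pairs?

translate: b→3 (≡-5 mod 8), so (4,-5,4)→(4,3,3)
flip: (4,3,3)→(3,-3,4)
translate: b→3 (≡-3 mod 6), so (3,-3,4)→(3,3,4)
reduced (well bottom): (3,3,4) with a≤c, −a<b≤a
well minimum = a = 3

3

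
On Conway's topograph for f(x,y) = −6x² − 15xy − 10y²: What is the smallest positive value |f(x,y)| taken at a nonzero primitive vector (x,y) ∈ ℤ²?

translate: b→3 (≡15 mod 12), so (6,15,10)→(6,3,1)
flip: (6,3,1)→(1,-3,6)
translate: b→1 (≡-3 mod 2), so (1,-3,6)→(1,1,4)
reduced (well bottom): (1,1,4) with a≤c, −a<b≤a
well minimum |f| = |-1| = 1 (negative-definite)

1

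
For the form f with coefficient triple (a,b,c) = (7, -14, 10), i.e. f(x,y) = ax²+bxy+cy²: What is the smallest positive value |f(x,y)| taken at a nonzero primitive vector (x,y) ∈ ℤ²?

translate: b→0 (≡-14 mod 14), so (7,-14,10)→(7,0,3)
flip: (7,0,3)→(3,0,7)
reduced (well bottom): (3,0,7) with a≤c, −a<b≤a
well minimum = a = 3

3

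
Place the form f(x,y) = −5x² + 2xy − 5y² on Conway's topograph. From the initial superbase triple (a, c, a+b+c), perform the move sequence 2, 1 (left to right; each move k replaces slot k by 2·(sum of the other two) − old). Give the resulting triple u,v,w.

start (-5,-5,-8) = (f(1,0),f(0,1),f(1,1))
replace slot 2: 2·((-5)+(-8)) − (-5) = -21 → (-5,-21,-8)
replace slot 1: 2·((-21)+(-8)) − (-5) = -53 → (-53,-21,-8)

-53,-21,-8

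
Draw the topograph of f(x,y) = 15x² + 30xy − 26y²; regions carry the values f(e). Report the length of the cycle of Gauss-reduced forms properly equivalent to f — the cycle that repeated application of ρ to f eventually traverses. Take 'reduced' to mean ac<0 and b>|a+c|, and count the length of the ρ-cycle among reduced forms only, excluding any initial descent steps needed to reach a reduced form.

D = 2460, ⌊√D⌋ = 49
river: ρ → (-26,22,19)
river: ρ → (19,16,-29)
river: ρ → (-29,42,6)
river: ρ → (6,42,-29)
river: ρ → (-29,16,19)
river: ρ → (19,22,-26)
river: ρ → (-26,30,15)
river: ρ → (15,30,-26)
ρ-cycle length = 8 (tail of 0 descent steps not counted)

8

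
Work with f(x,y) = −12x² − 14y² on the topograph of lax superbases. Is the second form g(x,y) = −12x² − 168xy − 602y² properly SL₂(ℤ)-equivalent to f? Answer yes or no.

D₁ = -672, D₂ = -672
f is negative-definite; reduce −f:
−f: reduced (well bottom): (12,0,14) with a≤c, −a<b≤a
flip sign back: reduced form of f is (-12,0,-14)
g is negative-definite; reduce −g:
−g: translate: b→0 (≡168 mod 24), so (12,168,602)→(12,0,14)
−g: reduced (well bottom): (12,0,14) with a≤c, −a<b≤a
flip sign back: reduced form of g is (-12,0,-14)
reduced forms (-12, 0, -14) vs (-12, 0, -14) ⇒ equivalent

yes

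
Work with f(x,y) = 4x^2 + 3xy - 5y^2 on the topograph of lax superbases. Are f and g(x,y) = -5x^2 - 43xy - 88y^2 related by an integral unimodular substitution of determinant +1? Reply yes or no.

D₁ = 89, D₂ = 89
river cycle of f (length 14): (-5, 7, 2), (2, 9, -1), (-1, 9, 2), (2, 7, -5), (-5, 3, 4), (4, 5, -4), (-4, 3, 5), (5, 7, -2), (-2, 9, 1), (1, 9, -2), … (4 more)
river cycle of g (length 14): (-5, 7, 2), (2, 9, -1), (-1, 9, 2), (2, 7, -5), (-5, 3, 4), (4, 5, -4), (-4, 3, 5), (5, 7, -2), (-2, 9, 1), (1, 9, -2), … (4 more)
cycles coincide ⇒ equivalent

yes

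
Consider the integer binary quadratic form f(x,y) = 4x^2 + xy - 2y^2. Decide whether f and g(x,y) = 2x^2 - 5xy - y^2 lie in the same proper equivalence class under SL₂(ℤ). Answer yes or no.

D₁ = 33, D₂ = 33
river cycle of f (length 4): (-2, 3, 3), (3, 3, -2), (-2, 5, 1), (1, 5, -2)
river cycle of g (length 4): (-1, 5, 2), (2, 3, -3), (-3, 3, 2), (2, 5, -1)
cycles differ ⇒ inequivalent

no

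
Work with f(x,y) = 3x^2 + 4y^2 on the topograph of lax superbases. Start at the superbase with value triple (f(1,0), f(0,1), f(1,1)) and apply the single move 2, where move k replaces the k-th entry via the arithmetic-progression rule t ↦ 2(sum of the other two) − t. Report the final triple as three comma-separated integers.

start (3,4,7) = (f(1,0),f(0,1),f(1,1))
replace slot 2: 2·(3+7) − 4 = 16 → (3,16,7)

3,16,7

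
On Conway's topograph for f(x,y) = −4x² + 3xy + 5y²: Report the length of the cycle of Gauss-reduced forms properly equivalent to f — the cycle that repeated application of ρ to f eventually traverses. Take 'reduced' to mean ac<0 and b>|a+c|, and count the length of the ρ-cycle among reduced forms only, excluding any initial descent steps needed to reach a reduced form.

D = 89, ⌊√D⌋ = 9
river: ρ → (5,7,-2)
river: ρ → (-2,9,1)
river: ρ → (1,9,-2)
river: ρ → (-2,7,5)
river: ρ → (5,3,-4)
river: ρ → (-4,5,4)
river: ρ → (4,3,-5)
river: ρ → (-5,7,2)
river: ρ → (2,9,-1)
river: ρ → (-1,9,2)
river: ρ → (2,7,-5)
river: ρ → (-5,3,4)
river: ρ → (4,5,-4)
river: ρ → (-4,3,5)
ρ-cycle length = 14 (tail of 0 descent steps not counted)

14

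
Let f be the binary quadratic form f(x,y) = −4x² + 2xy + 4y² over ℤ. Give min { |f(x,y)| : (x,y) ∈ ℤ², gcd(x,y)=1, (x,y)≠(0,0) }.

river: ρ → (4,6,-2)
river: ρ → (-2,6,4)
river: ρ → (4,2,-4)
river: ρ → (-4,6,2)
river: ρ → (2,6,-4)
river: ρ → (-4,2,4)
closes: descent 0, river 6
min |a| on river = 2

2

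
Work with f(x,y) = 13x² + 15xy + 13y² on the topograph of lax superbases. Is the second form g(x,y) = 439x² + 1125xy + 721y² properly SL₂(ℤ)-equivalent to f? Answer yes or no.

D₁ = -451, D₂ = -451
f: translate: b→-11 (≡15 mod 26), so (13,15,13)→(13,-11,11)
f: flip: (13,-11,11)→(11,11,13)
f: reduced (well bottom): (11,11,13) with a≤c, −a<b≤a
g: translate: b→247 (≡1125 mod 878), so (439,1125,721)→(439,247,35)
g: flip: (439,247,35)→(35,-247,439)
g: translate: b→33 (≡-247 mod 70), so (35,-247,439)→(35,33,11)
g: flip: (35,33,11)→(11,-33,35)
g: translate: b→11 (≡-33 mod 22), so (11,-33,35)→(11,11,13)
g: reduced (well bottom): (11,11,13) with a≤c, −a<b≤a
reduced forms (11, 11, 13) vs (11, 11, 13) ⇒ equivalent

yes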